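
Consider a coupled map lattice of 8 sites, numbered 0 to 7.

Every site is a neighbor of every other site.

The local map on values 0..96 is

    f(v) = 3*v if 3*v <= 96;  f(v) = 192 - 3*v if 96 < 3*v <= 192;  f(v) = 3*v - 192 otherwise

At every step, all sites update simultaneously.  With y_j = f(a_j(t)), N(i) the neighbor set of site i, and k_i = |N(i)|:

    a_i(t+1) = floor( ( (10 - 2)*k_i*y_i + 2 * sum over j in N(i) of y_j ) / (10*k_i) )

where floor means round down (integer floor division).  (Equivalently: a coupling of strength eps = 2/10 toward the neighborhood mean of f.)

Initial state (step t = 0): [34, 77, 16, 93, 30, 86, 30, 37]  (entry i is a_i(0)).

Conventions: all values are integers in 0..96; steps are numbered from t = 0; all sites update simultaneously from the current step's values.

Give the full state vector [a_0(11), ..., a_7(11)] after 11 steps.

Answer: [90, 65, 62, 65, 90, 58, 90, 58]

Derivation:
t=0: [34, 77, 16, 93, 30, 86, 30, 37]
t=1: [86, 46, 53, 84, 86, 67, 86, 79]
t=2: [62, 53, 36, 57, 62, 18, 62, 46]
t=3: [12, 33, 72, 23, 12, 49, 12, 49]
t=4: [38, 82, 29, 64, 38, 45, 38, 45]
t=5: [74, 55, 81, 13, 74, 57, 74, 57]
t=6: [30, 27, 46, 37, 30, 23, 30, 23]
t=7: [87, 80, 59, 80, 87, 71, 87, 71]
t=8: [63, 47, 21, 47, 63, 26, 63, 26]
t=9: [11, 48, 58, 48, 11, 69, 11, 69]
t=10: [32, 43, 20, 43, 32, 18, 32, 18]
t=11: [90, 65, 62, 65, 90, 58, 90, 58]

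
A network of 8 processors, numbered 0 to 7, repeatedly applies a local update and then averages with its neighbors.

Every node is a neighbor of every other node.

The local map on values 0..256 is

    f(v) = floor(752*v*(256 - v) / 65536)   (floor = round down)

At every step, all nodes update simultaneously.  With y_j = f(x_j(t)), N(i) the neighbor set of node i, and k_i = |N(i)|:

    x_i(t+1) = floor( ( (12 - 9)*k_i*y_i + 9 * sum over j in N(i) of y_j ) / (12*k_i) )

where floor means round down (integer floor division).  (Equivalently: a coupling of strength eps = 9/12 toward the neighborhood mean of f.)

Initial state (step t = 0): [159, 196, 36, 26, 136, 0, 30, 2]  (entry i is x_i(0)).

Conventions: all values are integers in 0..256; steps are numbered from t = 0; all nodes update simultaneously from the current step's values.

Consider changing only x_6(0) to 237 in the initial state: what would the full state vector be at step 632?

Simulating step by step:
t=0: [159, 196, 36, 26, 136, 0, 237, 2]
t=1: [101, 95, 89, 85, 102, 76, 83, 76]
t=2: [169, 169, 168, 167, 169, 166, 167, 166]
t=3: [169, 169, 169, 169, 169, 169, 169, 169]
t=4: [168, 168, 168, 168, 168, 168, 168, 168]
t=5: [169, 169, 169, 169, 169, 169, 169, 169]

Answer: [168, 168, 168, 168, 168, 168, 168, 168]
Key observation: The state at step 3, [169, 169, 169, 169, 169, 169, 169, 169], reappears at step 5: the system is in a cycle of period 2 from step 3 on.  Therefore the state at step 632 equals the state at step 3 + ((632 - 3) mod 2) = 4, which is [168, 168, 168, 168, 168, 168, 168, 168].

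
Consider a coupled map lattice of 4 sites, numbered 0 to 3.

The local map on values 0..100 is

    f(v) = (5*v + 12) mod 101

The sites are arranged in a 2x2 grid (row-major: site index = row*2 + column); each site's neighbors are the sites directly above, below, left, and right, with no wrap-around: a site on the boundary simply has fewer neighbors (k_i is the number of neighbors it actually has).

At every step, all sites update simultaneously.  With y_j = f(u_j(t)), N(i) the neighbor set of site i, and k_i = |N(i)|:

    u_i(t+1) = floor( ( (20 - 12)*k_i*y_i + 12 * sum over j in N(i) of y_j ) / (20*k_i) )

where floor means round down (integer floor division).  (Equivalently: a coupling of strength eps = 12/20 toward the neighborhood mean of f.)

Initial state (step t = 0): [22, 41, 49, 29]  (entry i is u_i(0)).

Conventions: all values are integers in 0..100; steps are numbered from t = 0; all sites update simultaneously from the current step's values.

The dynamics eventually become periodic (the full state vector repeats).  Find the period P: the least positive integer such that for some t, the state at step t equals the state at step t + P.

Answer: 4
Key observation: The state at step 46, [24, 46, 22, 48], reappears at step 50 — and no state repeats earlier — so the cycle the system enters has period 4.

Derivation:
t=0: [22, 41, 49, 29]
t=1: [29, 29, 45, 43]
t=2: [49, 46, 38, 37]
t=3: [34, 61, 45, 50]
t=4: [47, 47, 56, 38]
t=5: [58, 31, 49, 40]
t=6: [76, 59, 55, 40]
t=7: [62, 31, 63, 30]
t=8: [34, 50, 33, 51]
t=9: [73, 67, 74, 66]
t=10: [66, 51, 65, 52]
t=11: [45, 58, 46, 57]
t=12: [56, 79, 55, 80]
t=13: [62, 30, 63, 29]
t=14: [33, 46, 32, 47]
t=15: [63, 52, 64, 51]
t=16: [39, 54, 38, 55]
t=17: [26, 59, 27, 58]
t=18: [31, 43, 60, 55]
t=19: [36, 55, 48, 44]
t=20: [76, 70, 56, 52]
t=21: [80, 71, 83, 72]
t=22: [29, 48, 32, 53]
t=23: [58, 59, 67, 66]
t=24: [54, 43, 59, 30]
t=25: [40, 52, 43, 33]
t=26: [32, 53, 35, 58]
t=27: [76, 81, 85, 88]
t=28: [49, 46, 54, 33]
t=29: [58, 55, 71, 66]
t=30: [84, 75, 67, 60]
t=31: [49, 44, 28, 42]
t=32: [46, 34, 42, 32]
t=33: [46, 65, 41, 58]
t=34: [30, 55, 48, 54]
t=35: [64, 76, 62, 72]
t=36: [44, 65, 37, 60]
t=37: [51, 25, 50, 42]
t=38: [54, 39, 49, 36]
t=39: [50, 53, 73, 54]
t=40: [68, 72, 71, 76]
t=41: [59, 69, 67, 75]
t=42: [31, 48, 44, 63]
t=43: [50, 47, 39, 33]
t=44: [39, 58, 42, 45]
t=45: [38, 52, 20, 50]
t=46: [24, 46, 22, 48]
t=47: [30, 40, 32, 38]
t=48: [48, 22, 46, 24]
t=49: [38, 32, 40, 30]
t=50: [24, 46, 22, 48]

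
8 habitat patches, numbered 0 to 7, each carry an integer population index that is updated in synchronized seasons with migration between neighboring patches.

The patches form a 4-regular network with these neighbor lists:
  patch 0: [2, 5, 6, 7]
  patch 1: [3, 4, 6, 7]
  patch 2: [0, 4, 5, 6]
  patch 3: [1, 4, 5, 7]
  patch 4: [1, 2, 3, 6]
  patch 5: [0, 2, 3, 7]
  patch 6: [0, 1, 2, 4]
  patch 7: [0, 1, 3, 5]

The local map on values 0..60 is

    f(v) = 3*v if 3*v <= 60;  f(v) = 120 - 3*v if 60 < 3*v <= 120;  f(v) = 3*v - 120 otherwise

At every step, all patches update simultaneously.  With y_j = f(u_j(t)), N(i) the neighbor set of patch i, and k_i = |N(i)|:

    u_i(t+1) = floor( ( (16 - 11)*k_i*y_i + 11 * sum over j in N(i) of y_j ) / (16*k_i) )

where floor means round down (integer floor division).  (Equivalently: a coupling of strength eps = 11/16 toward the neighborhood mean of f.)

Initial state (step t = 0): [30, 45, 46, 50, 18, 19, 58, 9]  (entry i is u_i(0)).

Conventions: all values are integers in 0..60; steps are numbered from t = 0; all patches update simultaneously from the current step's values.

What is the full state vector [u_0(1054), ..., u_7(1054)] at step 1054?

Answer: [26, 38, 18, 46, 26, 38, 18, 46]
Key observation: The state at step 23, [35, 24, 41, 18, 35, 24, 41, 18], reappears at step 29: the system is in a cycle of period 6 from step 23 on.  Therefore the state at step 1054 equals the state at step 23 + ((1054 - 23) mod 6) = 28, which is [26, 38, 18, 46, 26, 38, 18, 46].

Derivation:
t=0: [30, 45, 46, 50, 18, 19, 58, 9]
t=1: [36, 33, 39, 35, 36, 35, 36, 31]
t=2: [13, 17, 9, 17, 12, 14, 12, 19]
t=3: [40, 46, 34, 47, 39, 43, 37, 49]
t=4: [10, 15, 9, 16, 12, 14, 9, 16]
t=5: [34, 41, 31, 44, 36, 39, 32, 43]
t=6: [16, 10, 18, 8, 15, 12, 17, 9]
t=7: [43, 34, 47, 31, 41, 37, 46, 32]
t=8: [15, 18, 13, 17, 15, 16, 14, 18]
t=9: [45, 49, 43, 50, 46, 47, 44, 50]
t=10: [17, 23, 14, 25, 19, 21, 15, 25]
t=11: [48, 48, 49, 50, 49, 49, 48, 49]
t=12: [25, 26, 25, 27, 26, 27, 25, 26]
t=13: [43, 42, 43, 40, 42, 41, 43, 41]
t=14: [6, 4, 7, 3, 6, 4, 7, 4]
t=15: [16, 14, 18, 12, 16, 14, 18, 12]
t=16: [46, 43, 49, 40, 46, 43, 49, 40]
t=17: [16, 10, 20, 6, 16, 10, 20, 6]
t=18: [43, 34, 50, 27, 43, 34, 50, 27]
t=19: [22, 25, 20, 26, 22, 25, 20, 26]
t=20: [52, 48, 55, 45, 52, 48, 55, 45]
t=21: [33, 26, 38, 21, 33, 26, 38, 21]
t=22: [25, 37, 17, 45, 25, 37, 17, 45]
t=23: [35, 24, 41, 18, 35, 24, 41, 18]
t=24: [23, 36, 14, 45, 23, 36, 14, 45]
t=25: [35, 24, 39, 20, 35, 24, 39, 20]
t=26: [24, 38, 14, 48, 24, 38, 14, 48]
t=27: [34, 25, 37, 21, 34, 25, 37, 21]
t=28: [26, 38, 18, 46, 26, 38, 18, 46]
t=29: [35, 24, 41, 18, 35, 24, 41, 18]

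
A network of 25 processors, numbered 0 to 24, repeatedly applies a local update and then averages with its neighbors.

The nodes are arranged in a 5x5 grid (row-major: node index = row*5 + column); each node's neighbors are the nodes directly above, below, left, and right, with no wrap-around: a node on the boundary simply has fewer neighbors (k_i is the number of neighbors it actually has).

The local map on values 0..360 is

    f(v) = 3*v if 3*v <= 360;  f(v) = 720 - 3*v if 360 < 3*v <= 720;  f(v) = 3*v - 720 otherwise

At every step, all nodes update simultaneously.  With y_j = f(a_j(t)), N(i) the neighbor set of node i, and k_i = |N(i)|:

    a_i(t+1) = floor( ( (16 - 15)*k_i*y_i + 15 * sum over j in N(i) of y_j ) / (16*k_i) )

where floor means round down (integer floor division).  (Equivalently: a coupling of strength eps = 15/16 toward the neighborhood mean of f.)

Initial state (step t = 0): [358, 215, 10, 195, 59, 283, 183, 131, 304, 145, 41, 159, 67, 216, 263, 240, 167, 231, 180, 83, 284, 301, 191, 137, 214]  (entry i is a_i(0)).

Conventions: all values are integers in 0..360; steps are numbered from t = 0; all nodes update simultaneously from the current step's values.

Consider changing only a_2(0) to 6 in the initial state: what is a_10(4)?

Answer: a_10(4) = 249
Key observation: This trace re-runs the system from the modified initial state.

Derivation:
t=0: [358, 215, 6, 195, 59, 283, 183, 131, 304, 145, 41, 159, 67, 216, 263, 240, 167, 231, 180, 83, 284, 301, 191, 137, 214]
t=1: [117, 174, 168, 129, 207, 210, 192, 156, 203, 154, 123, 182, 169, 154, 193, 148, 119, 176, 165, 117, 94, 167, 171, 145, 266]
t=2: [156, 234, 258, 153, 283, 270, 176, 176, 264, 125, 190, 260, 218, 177, 279, 326, 224, 246, 268, 160, 249, 278, 230, 177, 303]
t=3: [66, 156, 150, 96, 292, 191, 96, 102, 235, 120, 136, 110, 111, 91, 249, 86, 108, 54, 154, 136, 176, 39, 102, 106, 212]
t=4: [199, 252, 281, 155, 313, 258, 260, 231, 288, 84, 249, 315, 271, 165, 297, 274, 223, 296, 265, 134, 187, 264, 205, 222, 300]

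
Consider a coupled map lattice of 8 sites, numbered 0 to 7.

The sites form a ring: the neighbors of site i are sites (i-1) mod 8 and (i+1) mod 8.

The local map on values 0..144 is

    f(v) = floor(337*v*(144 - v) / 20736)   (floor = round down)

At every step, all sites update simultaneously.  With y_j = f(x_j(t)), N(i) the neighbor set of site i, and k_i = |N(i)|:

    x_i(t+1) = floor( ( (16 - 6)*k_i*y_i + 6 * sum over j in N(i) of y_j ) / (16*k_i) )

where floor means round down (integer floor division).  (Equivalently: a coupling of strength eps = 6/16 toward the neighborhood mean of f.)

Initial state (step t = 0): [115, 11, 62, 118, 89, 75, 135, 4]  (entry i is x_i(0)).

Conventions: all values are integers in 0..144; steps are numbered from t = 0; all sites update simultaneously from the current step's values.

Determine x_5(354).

Answer: x_5(354) = 82
Key observation: The state at step 5, [82, 82, 82, 82, 82, 82, 82, 82], reappears at step 6: the system is in a cycle of period 1 from step 5 on.  Therefore the state at step 354 equals the state at step 5 + ((354 - 5) mod 1) = 5, which is [82, 82, 82, 82, 82, 82, 82, 82].

Derivation:
t=0: [115, 11, 62, 118, 89, 75, 135, 4]
t=1: [39, 39, 64, 60, 74, 70, 29, 19]
t=2: [60, 69, 79, 81, 83, 78, 56, 46]
t=3: [80, 83, 83, 82, 82, 82, 79, 75]
t=4: [83, 82, 82, 82, 82, 82, 83, 83]
t=5: [82, 82, 82, 82, 82, 82, 82, 82]
t=6: [82, 82, 82, 82, 82, 82, 82, 82]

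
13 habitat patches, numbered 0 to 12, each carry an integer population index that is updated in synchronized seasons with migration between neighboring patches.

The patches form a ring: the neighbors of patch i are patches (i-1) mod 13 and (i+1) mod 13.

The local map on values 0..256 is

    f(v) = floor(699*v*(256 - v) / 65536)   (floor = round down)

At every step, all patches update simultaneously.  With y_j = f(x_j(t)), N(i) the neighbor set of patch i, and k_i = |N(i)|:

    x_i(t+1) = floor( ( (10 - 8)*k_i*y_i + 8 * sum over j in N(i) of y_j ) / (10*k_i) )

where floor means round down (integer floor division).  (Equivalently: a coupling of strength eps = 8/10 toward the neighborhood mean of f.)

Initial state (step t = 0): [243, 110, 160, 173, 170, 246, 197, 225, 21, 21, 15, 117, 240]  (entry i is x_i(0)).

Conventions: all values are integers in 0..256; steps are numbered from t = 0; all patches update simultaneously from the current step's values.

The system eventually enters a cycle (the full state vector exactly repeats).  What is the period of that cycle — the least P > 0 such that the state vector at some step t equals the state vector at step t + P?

Answer: 2
Key observation: The state at step 9, [162, 162, 162, 162, 162, 162, 163, 163, 163, 163, 163, 163, 163], reappears at step 11 — and no state repeats earlier — so the cycle the system enters has period 2.

Derivation:
t=0: [243, 110, 160, 173, 170, 246, 197, 225, 21, 21, 15, 117, 240]
t=1: [91, 112, 162, 157, 102, 116, 64, 84, 60, 46, 97, 65, 90]
t=2: [164, 163, 167, 164, 168, 153, 157, 133, 127, 136, 126, 155, 148]
t=3: [164, 159, 160, 158, 162, 162, 169, 170, 174, 174, 170, 170, 164]
t=4: [161, 162, 164, 163, 163, 159, 158, 154, 153, 153, 153, 157, 158]
t=5: [163, 161, 161, 160, 162, 163, 165, 166, 167, 168, 166, 166, 164]
t=6: [161, 162, 163, 162, 162, 161, 160, 159, 158, 158, 158, 159, 160]
t=7: [162, 162, 161, 161, 162, 162, 163, 164, 164, 165, 164, 164, 163]
t=8: [161, 162, 162, 162, 162, 161, 161, 160, 160, 160, 160, 160, 161]
t=9: [162, 162, 162, 162, 162, 162, 163, 163, 163, 163, 163, 163, 163]
t=10: [161, 162, 162, 162, 162, 161, 161, 161, 161, 161, 161, 161, 161]
t=11: [162, 162, 162, 162, 162, 162, 163, 163, 163, 163, 163, 163, 163]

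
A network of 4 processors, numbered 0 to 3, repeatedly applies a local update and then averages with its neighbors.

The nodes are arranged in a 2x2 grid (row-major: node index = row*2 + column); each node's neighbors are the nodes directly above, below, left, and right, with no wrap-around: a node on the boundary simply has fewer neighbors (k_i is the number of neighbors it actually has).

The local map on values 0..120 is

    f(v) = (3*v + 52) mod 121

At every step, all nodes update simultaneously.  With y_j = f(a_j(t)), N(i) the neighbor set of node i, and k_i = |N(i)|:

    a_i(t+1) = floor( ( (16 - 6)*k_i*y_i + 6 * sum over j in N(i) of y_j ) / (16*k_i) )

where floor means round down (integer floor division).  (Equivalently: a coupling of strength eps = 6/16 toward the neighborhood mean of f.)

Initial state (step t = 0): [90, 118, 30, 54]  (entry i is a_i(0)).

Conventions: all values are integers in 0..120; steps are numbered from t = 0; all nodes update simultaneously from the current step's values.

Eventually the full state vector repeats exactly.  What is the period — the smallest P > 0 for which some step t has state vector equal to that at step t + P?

Answer: 5
Key observation: The state at step 106, [74, 75, 74, 74], reappears at step 111 — and no state repeats earlier — so the cycle the system enters has period 5.

Derivation:
t=0: [90, 118, 30, 54]
t=1: [62, 59, 45, 70]
t=2: [105, 93, 66, 45]
t=3: [20, 68, 18, 59]
t=4: [92, 50, 107, 90]
t=5: [70, 81, 37, 67]
t=6: [30, 38, 32, 24]
t=7: [26, 32, 21, 15]
t=8: [32, 36, 91, 87]
t=9: [39, 42, 70, 67]
t=10: [44, 46, 23, 21]
t=11: [52, 76, 33, 84]
t=12: [67, 51, 46, 51]
t=13: [35, 70, 60, 81]
t=14: [47, 29, 86, 57]
t=15: [61, 43, 75, 79]
t=16: [89, 67, 52, 47]
t=17: [66, 34, 82, 63]
t=18: [21, 44, 59, 91]
t=19: [103, 76, 104, 83]
t=20: [81, 57, 34, 44]
t=21: [58, 85, 42, 64]
t=22: [88, 60, 55, 24]
t=23: [85, 83, 74, 40]
t=24: [57, 58, 41, 48]
t=25: [93, 98, 66, 76]
t=26: [76, 88, 28, 44]
t=27: [40, 65, 28, 56]
t=28: [35, 31, 37, 65]
t=29: [34, 22, 33, 15]
t=30: [48, 98, 43, 88]
t=31: [77, 92, 65, 77]
t=32: [42, 69, 18, 42]
t=33: [58, 32, 87, 58]
t=34: [84, 56, 83, 84]
t=35: [68, 85, 60, 68]
t=36: [41, 45, 74, 41]
t=37: [52, 61, 40, 52]
t=38: [85, 103, 64, 85]
t=39: [63, 98, 25, 63]
t=40: [95, 110, 48, 95]
t=41: [77, 47, 82, 77]
t=42: [49, 60, 50, 49]
t=43: [84, 98, 79, 84]
t=44: [67, 88, 52, 67]
t=45: [37, 50, 58, 37]
t=46: [61, 66, 81, 61]
t=47: [82, 47, 75, 82]
t=48: [55, 66, 42, 55]
t=49: [72, 41, 71, 72]
t=50: [30, 43, 24, 30]
t=51: [24, 45, 9, 24]
t=52: [29, 42, 50, 29]
t=53: [37, 42, 57, 37]
t=54: [56, 51, 79, 56]
t=55: [86, 89, 66, 86]
t=56: [58, 73, 30, 58]
t=57: [75, 57, 52, 75]
t=58: [57, 76, 67, 57]
t=59: [72, 62, 45, 72]
t=60: [50, 82, 51, 50]
t=61: [76, 65, 82, 76]
t=62: [35, 17, 49, 35]
t=63: [56, 77, 62, 56]
t=64: [91, 62, 110, 91]
t=65: [77, 104, 43, 77]
t=66: [37, 16, 52, 37]
t=67: [61, 78, 70, 61]
t=68: [83, 70, 55, 83]
t=69: [58, 34, 82, 58]
t=70: [82, 60, 74, 82]
t=71: [61, 90, 41, 61]
t=72: [96, 92, 76, 96]
t=73: [84, 90, 60, 84]
t=74: [74, 73, 92, 74]
t=75: [41, 30, 65, 41]
t=76: [38, 33, 23, 38]
t=77: [33, 35, 16, 33]
t=78: [44, 33, 73, 44]
t=79: [50, 42, 41, 50]
t=80: [71, 66, 64, 71]
t=81: [16, 13, 9, 16]
t=82: [94, 94, 86, 94]
t=83: [87, 92, 77, 87]
t=84: [68, 80, 52, 68]
t=85: [34, 36, 59, 34]
t=86: [48, 36, 79, 48]
t=87: [63, 52, 57, 63]
t=88: [110, 99, 108, 110]
t=89: [34, 74, 15, 34]
t=90: [44, 32, 73, 44]
t=91: [49, 40, 41, 49]
t=92: [68, 61, 63, 68]
t=93: [52, 76, 80, 52]
t=94: [70, 56, 63, 70]
t=95: [53, 69, 82, 53]
t=96: [69, 44, 68, 69]
t=97: [25, 45, 15, 25]
t=98: [34, 43, 62, 34]
t=99: [53, 49, 85, 53]
t=100: [83, 82, 74, 83]
t=101: [53, 57, 42, 53]
t=102: [86, 97, 69, 86]
t=103: [64, 88, 36, 64]
t=104: [22, 47, 25, 22]
t=105: [88, 89, 48, 88]
t=106: [74, 75, 74, 74]
t=107: [32, 33, 32, 32]
t=108: [27, 28, 27, 27]
t=109: [12, 13, 12, 12]
t=110: [88, 89, 88, 88]
t=111: [74, 75, 74, 74]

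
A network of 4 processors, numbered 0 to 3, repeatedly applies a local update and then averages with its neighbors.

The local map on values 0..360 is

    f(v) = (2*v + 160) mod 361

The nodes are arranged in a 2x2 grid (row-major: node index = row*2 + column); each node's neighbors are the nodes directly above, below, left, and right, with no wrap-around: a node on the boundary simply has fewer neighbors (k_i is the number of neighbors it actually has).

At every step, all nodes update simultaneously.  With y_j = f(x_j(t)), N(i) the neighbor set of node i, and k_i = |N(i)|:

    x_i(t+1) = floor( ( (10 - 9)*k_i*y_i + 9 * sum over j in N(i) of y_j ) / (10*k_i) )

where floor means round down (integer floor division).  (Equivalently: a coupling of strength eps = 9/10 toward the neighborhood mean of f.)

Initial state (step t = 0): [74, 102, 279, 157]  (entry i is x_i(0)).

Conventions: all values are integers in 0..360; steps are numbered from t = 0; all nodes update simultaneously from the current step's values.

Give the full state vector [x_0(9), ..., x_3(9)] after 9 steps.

Answer: [43, 217, 217, 43]

Derivation:
t=0: [74, 102, 279, 157]
t=1: [192, 189, 225, 173]
t=2: [210, 165, 172, 206]
t=3: [144, 206, 207, 143]
t=4: [199, 98, 98, 199]
t=5: [340, 212, 212, 340]
t=6: [212, 128, 128, 212]
t=7: [71, 206, 206, 71]
t=8: [220, 292, 292, 220]
t=9: [43, 217, 217, 43]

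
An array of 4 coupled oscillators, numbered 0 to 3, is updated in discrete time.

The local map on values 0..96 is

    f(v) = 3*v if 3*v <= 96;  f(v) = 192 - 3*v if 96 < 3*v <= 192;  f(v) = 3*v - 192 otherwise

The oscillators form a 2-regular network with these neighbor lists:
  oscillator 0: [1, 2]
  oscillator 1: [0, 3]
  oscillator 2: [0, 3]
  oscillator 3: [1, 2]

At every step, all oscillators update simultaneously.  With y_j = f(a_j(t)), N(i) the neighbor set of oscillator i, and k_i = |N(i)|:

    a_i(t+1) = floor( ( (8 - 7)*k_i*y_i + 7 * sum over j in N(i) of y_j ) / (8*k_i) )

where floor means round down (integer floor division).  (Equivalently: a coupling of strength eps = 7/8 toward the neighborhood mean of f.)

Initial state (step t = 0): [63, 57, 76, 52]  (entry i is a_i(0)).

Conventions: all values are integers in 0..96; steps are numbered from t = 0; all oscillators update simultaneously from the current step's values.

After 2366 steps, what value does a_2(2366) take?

Answer: a_2(2366) = 30
Key observation: The state at step 12, [18, 18, 18, 18], reappears at step 20: the system is in a cycle of period 8 from step 12 on.  Therefore the state at step 2366 equals the state at step 12 + ((2366 - 12) mod 8) = 14, which is [30, 30, 30, 30].

Derivation:
t=0: [63, 57, 76, 52]
t=1: [25, 19, 21, 29]
t=2: [61, 78, 78, 63]
t=3: [37, 10, 10, 37]
t=4: [36, 74, 74, 36]
t=5: [36, 77, 77, 36]
t=6: [44, 78, 78, 44]
t=7: [44, 57, 57, 44]
t=8: [25, 55, 55, 25]
t=9: [33, 69, 69, 33]
t=10: [24, 83, 83, 24]
t=11: [58, 70, 70, 58]
t=12: [18, 18, 18, 18]
t=13: [54, 54, 54, 54]
t=14: [30, 30, 30, 30]
t=15: [90, 90, 90, 90]
t=16: [78, 78, 78, 78]
t=17: [42, 42, 42, 42]
t=18: [66, 66, 66, 66]
t=19: [6, 6, 6, 6]
t=20: [18, 18, 18, 18]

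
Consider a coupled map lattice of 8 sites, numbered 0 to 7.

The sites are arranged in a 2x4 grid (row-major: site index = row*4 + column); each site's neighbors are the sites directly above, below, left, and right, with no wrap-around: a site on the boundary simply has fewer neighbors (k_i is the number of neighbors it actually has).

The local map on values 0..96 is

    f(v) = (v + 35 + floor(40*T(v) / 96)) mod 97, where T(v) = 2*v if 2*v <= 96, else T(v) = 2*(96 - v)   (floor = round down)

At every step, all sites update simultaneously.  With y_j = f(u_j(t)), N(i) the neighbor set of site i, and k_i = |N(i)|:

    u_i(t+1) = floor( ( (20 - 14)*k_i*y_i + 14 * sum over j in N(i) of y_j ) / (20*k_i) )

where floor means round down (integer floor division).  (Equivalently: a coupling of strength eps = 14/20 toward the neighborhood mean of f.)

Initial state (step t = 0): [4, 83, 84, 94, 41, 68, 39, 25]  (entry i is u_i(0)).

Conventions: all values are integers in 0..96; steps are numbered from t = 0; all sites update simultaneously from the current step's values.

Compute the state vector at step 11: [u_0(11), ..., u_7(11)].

Answer: [33, 33, 33, 33, 33, 33, 33, 33]

Derivation:
t=0: [4, 83, 84, 94, 41, 68, 39, 25]
t=1: [28, 33, 26, 49, 28, 21, 35, 38]
t=2: [89, 84, 53, 38, 81, 64, 38, 11]
t=3: [31, 29, 18, 30, 30, 24, 27, 21]
t=4: [89, 81, 81, 76, 86, 84, 76, 82]
t=5: [31, 31, 30, 30, 32, 31, 30, 30]
t=6: [91, 90, 90, 90, 91, 91, 90, 90]
t=7: [33, 33, 33, 33, 33, 33, 33, 33]
t=8: [95, 95, 95, 95, 95, 95, 95, 95]
t=9: [33, 33, 33, 33, 33, 33, 33, 33]
t=10: [95, 95, 95, 95, 95, 95, 95, 95]
t=11: [33, 33, 33, 33, 33, 33, 33, 33]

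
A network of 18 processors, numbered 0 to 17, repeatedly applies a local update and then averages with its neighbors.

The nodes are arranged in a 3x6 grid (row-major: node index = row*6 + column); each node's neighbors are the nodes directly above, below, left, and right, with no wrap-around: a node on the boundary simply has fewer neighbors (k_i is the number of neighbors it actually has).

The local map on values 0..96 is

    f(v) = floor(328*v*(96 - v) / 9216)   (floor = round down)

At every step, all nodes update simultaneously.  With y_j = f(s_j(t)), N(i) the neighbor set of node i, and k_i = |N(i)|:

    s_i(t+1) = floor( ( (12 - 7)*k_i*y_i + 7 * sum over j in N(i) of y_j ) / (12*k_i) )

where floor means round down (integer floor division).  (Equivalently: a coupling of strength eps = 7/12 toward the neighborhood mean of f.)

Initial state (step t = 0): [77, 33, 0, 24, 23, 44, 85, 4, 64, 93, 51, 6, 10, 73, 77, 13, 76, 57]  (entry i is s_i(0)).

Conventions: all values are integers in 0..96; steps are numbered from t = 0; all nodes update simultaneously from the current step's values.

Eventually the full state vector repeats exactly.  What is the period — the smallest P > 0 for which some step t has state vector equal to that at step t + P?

Simulating step by step:
t=0: [77, 33, 0, 24, 23, 44, 85, 4, 64, 93, 51, 6, 10, 73, 77, 13, 76, 57]
t=1: [52, 43, 40, 38, 67, 56, 32, 39, 40, 40, 54, 54, 39, 43, 54, 38, 61, 54]
t=2: [78, 80, 79, 76, 74, 76, 76, 78, 79, 78, 77, 79, 77, 80, 79, 78, 77, 78]
t=3: [49, 46, 47, 52, 54, 52, 51, 48, 47, 49, 51, 49, 50, 47, 47, 49, 50, 49]
t=4: [81, 81, 81, 80, 80, 80, 81, 81, 81, 81, 80, 81, 81, 81, 81, 81, 81, 81]
t=5: [43, 43, 43, 44, 45, 44, 43, 43, 43, 43, 44, 43, 43, 43, 43, 43, 43, 43]
t=6: [81, 81, 81, 81, 81, 81, 81, 81, 81, 81, 81, 81, 81, 81, 81, 81, 81, 81]
t=7: [43, 43, 43, 43, 43, 43, 43, 43, 43, 43, 43, 43, 43, 43, 43, 43, 43, 43]
t=8: [81, 81, 81, 81, 81, 81, 81, 81, 81, 81, 81, 81, 81, 81, 81, 81, 81, 81]

Answer: 2
Key observation: The state at step 6, [81, 81, 81, 81, 81, 81, 81, 81, 81, 81, 81, 81, 81, 81, 81, 81, 81, 81], reappears at step 8 — and no state repeats earlier — so the cycle the system enters has period 2.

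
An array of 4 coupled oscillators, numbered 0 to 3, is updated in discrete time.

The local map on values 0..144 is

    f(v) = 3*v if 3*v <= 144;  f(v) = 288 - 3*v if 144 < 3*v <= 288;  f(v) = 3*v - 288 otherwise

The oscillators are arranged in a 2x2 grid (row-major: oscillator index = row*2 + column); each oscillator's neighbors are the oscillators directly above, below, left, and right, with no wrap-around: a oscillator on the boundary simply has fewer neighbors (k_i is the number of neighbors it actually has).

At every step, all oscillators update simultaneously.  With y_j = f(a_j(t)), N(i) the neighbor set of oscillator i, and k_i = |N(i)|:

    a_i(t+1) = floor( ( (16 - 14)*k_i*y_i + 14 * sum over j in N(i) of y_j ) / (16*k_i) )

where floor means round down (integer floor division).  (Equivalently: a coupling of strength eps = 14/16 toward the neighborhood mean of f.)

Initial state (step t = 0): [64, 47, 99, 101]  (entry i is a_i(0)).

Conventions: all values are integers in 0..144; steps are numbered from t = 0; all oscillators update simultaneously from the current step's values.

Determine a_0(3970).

Simulating step by step:
t=0: [64, 47, 99, 101]
t=1: [77, 66, 49, 67]
t=2: [108, 74, 80, 111]
t=3: [54, 43, 41, 55]
t=4: [126, 125, 124, 125]
t=5: [86, 88, 87, 85]
t=6: [26, 30, 30, 26]
t=7: [88, 79, 79, 88]
t=8: [47, 27, 27, 47]
t=9: [88, 133, 133, 88]
t=10: [100, 34, 34, 100]
t=11: [90, 23, 23, 90]
t=12: [62, 24, 24, 62]
t=13: [75, 98, 98, 75]
t=14: [13, 55, 55, 13]
t=15: [112, 49, 49, 112]
t=16: [129, 59, 59, 129]
t=17: [109, 100, 100, 109]
t=18: [15, 35, 35, 15]
t=19: [97, 52, 52, 97]
t=20: [115, 19, 19, 115]
t=21: [57, 57, 57, 57]
t=22: [117, 117, 117, 117]
t=23: [63, 63, 63, 63]
t=24: [99, 99, 99, 99]
t=25: [9, 9, 9, 9]
t=26: [27, 27, 27, 27]
t=27: [81, 81, 81, 81]
t=28: [45, 45, 45, 45]
t=29: [135, 135, 135, 135]
t=30: [117, 117, 117, 117]

Answer: a_0(3970) = 27
Key observation: The state at step 22, [117, 117, 117, 117], reappears at step 30: the system is in a cycle of period 8 from step 22 on.  Therefore the state at step 3970 equals the state at step 22 + ((3970 - 22) mod 8) = 26, which is [27, 27, 27, 27].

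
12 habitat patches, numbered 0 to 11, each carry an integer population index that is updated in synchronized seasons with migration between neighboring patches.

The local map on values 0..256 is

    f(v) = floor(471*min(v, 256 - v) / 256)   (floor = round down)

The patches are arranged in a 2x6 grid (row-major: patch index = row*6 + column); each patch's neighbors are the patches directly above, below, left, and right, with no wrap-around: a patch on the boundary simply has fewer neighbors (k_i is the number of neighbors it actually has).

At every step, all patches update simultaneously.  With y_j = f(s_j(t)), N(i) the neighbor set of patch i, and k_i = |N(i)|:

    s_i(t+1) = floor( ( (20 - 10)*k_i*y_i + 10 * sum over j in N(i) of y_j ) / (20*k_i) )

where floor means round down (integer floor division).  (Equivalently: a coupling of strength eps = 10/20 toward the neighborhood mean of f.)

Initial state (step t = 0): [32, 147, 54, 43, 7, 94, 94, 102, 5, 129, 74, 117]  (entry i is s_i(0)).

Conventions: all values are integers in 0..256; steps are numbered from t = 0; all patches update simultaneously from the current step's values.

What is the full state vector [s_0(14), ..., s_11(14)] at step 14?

Answer: [216, 220, 226, 208, 161, 107, 217, 223, 228, 208, 161, 107]

Derivation:
t=0: [32, 147, 54, 43, 7, 94, 94, 102, 5, 129, 74, 117]
t=1: [122, 157, 97, 96, 70, 142, 147, 157, 91, 153, 144, 184]
t=2: [207, 188, 176, 170, 162, 169, 201, 182, 175, 186, 177, 169]
t=3: [101, 124, 145, 153, 163, 163, 107, 130, 143, 139, 149, 156]
t=4: [198, 217, 206, 192, 178, 174, 202, 220, 211, 206, 192, 183]
t=5: [95, 79, 90, 112, 135, 144, 92, 75, 82, 98, 119, 133]
t=6: [165, 151, 166, 197, 216, 215, 162, 145, 155, 185, 213, 219]
t=7: [174, 185, 163, 115, 80, 72, 178, 193, 175, 127, 84, 72]
t=8: [143, 137, 167, 197, 156, 135, 137, 127, 161, 202, 162, 137]
t=9: [212, 209, 164, 128, 175, 211, 219, 218, 169, 125, 169, 207]
t=10: [78, 96, 164, 208, 154, 100, 71, 86, 157, 207, 158, 105]
t=11: [148, 166, 158, 118, 168, 186, 140, 160, 160, 120, 168, 187]
t=12: [193, 174, 183, 202, 164, 135, 200, 180, 184, 202, 165, 135]
t=13: [120, 139, 130, 116, 165, 208, 115, 133, 128, 115, 165, 208]
t=14: [216, 220, 226, 208, 161, 107, 217, 223, 228, 208, 161, 107]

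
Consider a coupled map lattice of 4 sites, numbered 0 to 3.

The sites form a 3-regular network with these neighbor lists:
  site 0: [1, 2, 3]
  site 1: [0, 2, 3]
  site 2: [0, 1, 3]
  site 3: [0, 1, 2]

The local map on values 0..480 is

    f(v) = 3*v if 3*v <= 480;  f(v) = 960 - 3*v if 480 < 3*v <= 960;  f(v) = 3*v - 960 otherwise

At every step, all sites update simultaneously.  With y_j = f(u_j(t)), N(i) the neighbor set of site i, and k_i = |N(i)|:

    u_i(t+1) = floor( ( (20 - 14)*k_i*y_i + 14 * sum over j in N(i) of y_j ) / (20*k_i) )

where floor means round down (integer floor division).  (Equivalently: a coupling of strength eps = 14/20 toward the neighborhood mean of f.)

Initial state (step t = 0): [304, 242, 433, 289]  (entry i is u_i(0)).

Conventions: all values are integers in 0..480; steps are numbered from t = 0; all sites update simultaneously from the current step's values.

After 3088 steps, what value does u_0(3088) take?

Simulating step by step:
t=0: [304, 242, 433, 289]
t=1: [169, 182, 189, 172]
t=2: [427, 425, 423, 427]
t=3: [316, 316, 316, 316]
t=4: [12, 12, 12, 12]
t=5: [36, 36, 36, 36]
t=6: [108, 108, 108, 108]
t=7: [324, 324, 324, 324]
t=8: [12, 12, 12, 12]

Answer: u_0(3088) = 12
Key observation: The state at step 4, [12, 12, 12, 12], reappears at step 8: the system is in a cycle of period 4 from step 4 on.  Therefore the state at step 3088 equals the state at step 4 + ((3088 - 4) mod 4) = 4, which is [12, 12, 12, 12].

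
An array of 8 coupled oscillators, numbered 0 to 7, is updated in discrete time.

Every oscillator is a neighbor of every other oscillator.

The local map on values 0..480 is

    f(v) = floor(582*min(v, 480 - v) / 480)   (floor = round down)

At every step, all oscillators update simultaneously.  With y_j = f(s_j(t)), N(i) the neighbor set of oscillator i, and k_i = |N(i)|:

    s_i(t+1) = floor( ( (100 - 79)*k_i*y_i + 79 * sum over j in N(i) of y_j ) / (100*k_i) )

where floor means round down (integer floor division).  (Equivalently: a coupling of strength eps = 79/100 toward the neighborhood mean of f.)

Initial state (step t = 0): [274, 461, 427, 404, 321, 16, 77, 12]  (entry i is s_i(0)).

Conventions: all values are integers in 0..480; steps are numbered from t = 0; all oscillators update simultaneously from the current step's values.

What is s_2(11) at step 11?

Simulating step by step:
t=0: [274, 461, 427, 404, 321, 16, 77, 12]
t=1: [108, 86, 90, 93, 102, 86, 93, 85]
t=2: [113, 111, 111, 112, 113, 111, 112, 111]
t=3: [135, 134, 134, 135, 135, 134, 135, 134]
t=4: [162, 162, 162, 162, 162, 162, 162, 162]
t=5: [196, 196, 196, 196, 196, 196, 196, 196]
t=6: [237, 237, 237, 237, 237, 237, 237, 237]
t=7: [287, 287, 287, 287, 287, 287, 287, 287]
t=8: [234, 234, 234, 234, 234, 234, 234, 234]
t=9: [283, 283, 283, 283, 283, 283, 283, 283]
t=10: [238, 238, 238, 238, 238, 238, 238, 238]
t=11: [288, 288, 288, 288, 288, 288, 288, 288]

Answer: s_2(11) = 288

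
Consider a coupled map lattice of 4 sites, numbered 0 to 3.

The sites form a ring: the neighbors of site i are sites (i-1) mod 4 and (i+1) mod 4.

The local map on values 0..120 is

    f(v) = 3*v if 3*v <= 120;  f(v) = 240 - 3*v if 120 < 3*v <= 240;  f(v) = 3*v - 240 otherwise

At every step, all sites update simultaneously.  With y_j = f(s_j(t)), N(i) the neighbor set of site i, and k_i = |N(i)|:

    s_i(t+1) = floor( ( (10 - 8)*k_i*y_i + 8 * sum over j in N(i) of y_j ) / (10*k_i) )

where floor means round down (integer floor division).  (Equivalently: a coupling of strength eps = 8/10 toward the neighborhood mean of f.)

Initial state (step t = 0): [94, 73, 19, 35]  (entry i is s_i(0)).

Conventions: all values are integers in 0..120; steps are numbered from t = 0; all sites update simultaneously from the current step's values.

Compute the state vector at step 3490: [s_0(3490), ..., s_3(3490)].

Answer: [75, 75, 75, 75]
Key observation: The state at step 34, [75, 75, 75, 75], reappears at step 38: the system is in a cycle of period 4 from step 34 on.  Therefore the state at step 3490 equals the state at step 34 + ((3490 - 34) mod 4) = 34, which is [75, 75, 75, 75].

Derivation:
t=0: [94, 73, 19, 35]
t=1: [58, 43, 61, 60]
t=2: [81, 71, 79, 61]
t=3: [34, 7, 34, 13]
t=4: [44, 85, 44, 89]
t=5: [38, 89, 38, 91]
t=6: [46, 96, 46, 97]
t=7: [60, 91, 60, 91]
t=8: [38, 54, 38, 54]
t=9: [85, 106, 85, 106]
t=10: [65, 27, 65, 27]
t=11: [73, 52, 73, 52]
t=12: [71, 33, 71, 33]
t=13: [84, 41, 84, 41]
t=14: [96, 33, 96, 33]
t=15: [88, 58, 88, 58]
t=16: [57, 32, 57, 32]
t=17: [90, 74, 90, 74]
t=18: [20, 27, 20, 27]
t=19: [76, 64, 76, 64]
t=20: [40, 19, 40, 19]
t=21: [69, 107, 69, 107]
t=22: [71, 42, 71, 42]
t=23: [96, 44, 96, 44]
t=24: [96, 60, 96, 60]
t=25: [57, 50, 57, 50]
t=26: [85, 73, 85, 73]
t=27: [19, 16, 19, 16]
t=28: [49, 55, 49, 55]
t=29: [78, 89, 78, 89]
t=30: [22, 10, 22, 10]
t=31: [37, 58, 37, 58]
t=32: [75, 102, 75, 102]
t=33: [55, 25, 55, 25]
t=34: [75, 75, 75, 75]
t=35: [15, 15, 15, 15]
t=36: [45, 45, 45, 45]
t=37: [105, 105, 105, 105]
t=38: [75, 75, 75, 75]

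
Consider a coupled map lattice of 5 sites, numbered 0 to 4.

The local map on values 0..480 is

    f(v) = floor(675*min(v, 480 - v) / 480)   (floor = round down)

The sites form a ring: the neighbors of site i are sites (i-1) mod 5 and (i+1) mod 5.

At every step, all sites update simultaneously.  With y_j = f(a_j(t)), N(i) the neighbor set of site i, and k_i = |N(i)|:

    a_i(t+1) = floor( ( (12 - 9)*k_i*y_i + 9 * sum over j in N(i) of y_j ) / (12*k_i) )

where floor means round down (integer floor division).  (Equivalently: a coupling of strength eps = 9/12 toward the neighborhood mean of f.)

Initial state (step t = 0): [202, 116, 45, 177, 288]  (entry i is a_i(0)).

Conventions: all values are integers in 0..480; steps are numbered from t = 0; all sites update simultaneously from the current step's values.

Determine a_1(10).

Answer: a_1(10) = 239

Derivation:
t=0: [202, 116, 45, 177, 288]
t=1: [233, 170, 169, 186, 267]
t=2: [283, 271, 246, 266, 295]
t=3: [276, 300, 304, 295, 281]
t=4: [271, 263, 254, 262, 274]
t=5: [296, 305, 308, 303, 296]
t=6: [253, 248, 245, 249, 254]
t=7: [320, 324, 326, 323, 320]
t=8: [222, 220, 218, 220, 223]
t=9: [311, 309, 308, 309, 311]
t=10: [238, 239, 240, 239, 238]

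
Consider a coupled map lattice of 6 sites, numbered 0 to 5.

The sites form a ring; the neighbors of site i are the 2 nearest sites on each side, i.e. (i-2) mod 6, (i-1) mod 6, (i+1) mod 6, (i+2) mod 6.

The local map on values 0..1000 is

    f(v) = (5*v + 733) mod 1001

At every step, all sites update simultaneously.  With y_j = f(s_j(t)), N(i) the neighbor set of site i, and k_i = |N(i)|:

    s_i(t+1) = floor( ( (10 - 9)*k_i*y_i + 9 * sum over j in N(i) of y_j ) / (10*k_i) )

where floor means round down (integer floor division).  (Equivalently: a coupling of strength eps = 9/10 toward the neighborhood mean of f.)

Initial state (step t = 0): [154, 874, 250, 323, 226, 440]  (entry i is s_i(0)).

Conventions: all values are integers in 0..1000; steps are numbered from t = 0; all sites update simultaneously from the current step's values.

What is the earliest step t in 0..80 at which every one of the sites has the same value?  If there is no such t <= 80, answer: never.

Simulating step by step:
t=0: [154, 874, 250, 323, 226, 440]  (not all equal)
t=1: [696, 631, 505, 681, 707, 499]  (not all equal)
t=2: [387, 273, 361, 379, 211, 358]  (not all equal)
t=3: [503, 538, 542, 499, 607, 541]  (not all equal)
t=4: [488, 344, 416, 486, 379, 415]  (not all equal)
t=5: [623, 483, 397, 622, 500, 397]  (not all equal)
t=6: [491, 715, 535, 490, 724, 535]  (not all equal)
t=7: [347, 294, 269, 347, 299, 269]  (not all equal)
t=8: [176, 264, 313, 176, 266, 313]  (not all equal)
t=9: [219, 413, 330, 219, 414, 330]  (not all equal)
t=10: [613, 623, 769, 613, 623, 769]  (not all equal)
t=11: [718, 700, 795, 718, 700, 795]  (not all equal)
t=12: [451, 483, 317, 451, 483, 317]  (not all equal)
t=13: [306, 600, 540, 306, 600, 540]  (not all equal)
t=14: [548, 383, 488, 548, 383, 488]  (not all equal)
t=15: [414, 352, 519, 414, 352, 519]  (not all equal)
t=16: [447, 555, 613, 447, 555, 613]  (not all equal)
t=17: [681, 842, 741, 681, 842, 741]  (not all equal)
t=18: [631, 349, 526, 631, 349, 526]  (not all equal)
t=19: [464, 607, 648, 464, 607, 648]  (not all equal)
t=20: [785, 535, 463, 785, 535, 463]  (not all equal)
t=21: [267, 355, 481, 267, 355, 481]  (not all equal)
t=22: [295, 141, 270, 295, 141, 270]  (not all equal)
t=23: [253, 172, 297, 253, 172, 297]  (not all equal)
t=24: [463, 605, 736, 463, 605, 736]  (not all equal)
t=25: [528, 279, 400, 528, 279, 400]  (not all equal)
t=26: [422, 508, 296, 422, 508, 296]  (not all equal)
t=27: [300, 500, 521, 300, 500, 521]  (not all equal)
t=28: [277, 277, 240, 277, 277, 240]  (not all equal)
t=29: [483, 483, 197, 483, 483, 197]  (not all equal)
t=30: [402, 402, 202, 402, 402, 202]  (not all equal)
t=31: [741, 741, 741, 741, 741, 741]  (all equal)

Answer: 31
Key observation: Synchronization is absorbing here: once all sites are equal they stay equal, and step 31 is the first all-equal step.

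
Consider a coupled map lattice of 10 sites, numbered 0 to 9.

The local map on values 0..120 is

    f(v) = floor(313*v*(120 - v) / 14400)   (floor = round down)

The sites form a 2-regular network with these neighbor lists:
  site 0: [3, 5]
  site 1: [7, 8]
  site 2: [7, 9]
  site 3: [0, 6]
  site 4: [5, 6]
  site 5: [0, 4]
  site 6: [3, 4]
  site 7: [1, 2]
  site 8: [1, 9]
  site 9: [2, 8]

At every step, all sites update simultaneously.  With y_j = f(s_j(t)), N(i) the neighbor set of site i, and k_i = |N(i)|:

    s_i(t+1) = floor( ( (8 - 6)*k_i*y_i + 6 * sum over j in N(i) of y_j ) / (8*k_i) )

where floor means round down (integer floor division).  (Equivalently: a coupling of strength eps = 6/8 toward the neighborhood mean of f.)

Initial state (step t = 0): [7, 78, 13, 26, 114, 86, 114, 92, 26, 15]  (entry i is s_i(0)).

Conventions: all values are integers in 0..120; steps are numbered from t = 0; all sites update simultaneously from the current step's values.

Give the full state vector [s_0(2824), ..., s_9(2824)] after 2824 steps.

Simulating step by step:
t=0: [7, 78, 13, 26, 114, 86, 114, 92, 26, 15]
t=1: [47, 58, 40, 24, 32, 27, 28, 51, 52, 39]
t=2: [57, 76, 71, 60, 56, 64, 55, 74, 73, 71]
t=3: [77, 73, 74, 77, 77, 77, 77, 73, 73, 74]
t=4: [71, 74, 73, 71, 71, 71, 71, 73, 73, 73]
t=5: [75, 73, 74, 75, 75, 75, 75, 73, 73, 74]
t=6: [73, 74, 73, 73, 73, 73, 73, 73, 73, 73]
t=7: [74, 73, 74, 74, 74, 74, 74, 73, 73, 74]
t=8: [73, 74, 73, 73, 73, 73, 73, 73, 73, 73]

Answer: [73, 74, 73, 73, 73, 73, 73, 73, 73, 73]
Key observation: The state at step 6, [73, 74, 73, 73, 73, 73, 73, 73, 73, 73], reappears at step 8: the system is in a cycle of period 2 from step 6 on.  Therefore the state at step 2824 equals the state at step 6 + ((2824 - 6) mod 2) = 6, which is [73, 74, 73, 73, 73, 73, 73, 73, 73, 73].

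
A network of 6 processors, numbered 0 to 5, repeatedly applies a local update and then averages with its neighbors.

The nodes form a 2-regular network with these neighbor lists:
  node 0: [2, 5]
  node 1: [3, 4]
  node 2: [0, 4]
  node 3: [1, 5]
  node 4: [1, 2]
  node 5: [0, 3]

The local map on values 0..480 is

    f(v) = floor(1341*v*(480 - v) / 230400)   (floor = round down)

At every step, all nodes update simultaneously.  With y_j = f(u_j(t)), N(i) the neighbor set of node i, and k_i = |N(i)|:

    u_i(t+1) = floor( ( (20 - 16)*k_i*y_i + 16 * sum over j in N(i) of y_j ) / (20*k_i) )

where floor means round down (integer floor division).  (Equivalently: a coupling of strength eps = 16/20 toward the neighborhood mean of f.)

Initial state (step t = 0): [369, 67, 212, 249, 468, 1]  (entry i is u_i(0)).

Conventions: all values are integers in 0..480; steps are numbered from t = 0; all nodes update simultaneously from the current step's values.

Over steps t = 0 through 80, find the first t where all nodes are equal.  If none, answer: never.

Simulating step by step:
t=0: [369, 67, 212, 249, 468, 1]  (not all equal)
t=1: [180, 178, 174, 132, 202, 229]  (not all equal)
t=2: [320, 299, 317, 311, 313, 299]  (not all equal)
t=3: [305, 306, 300, 312, 306, 304]  (not all equal)
t=4: [312, 307, 310, 309, 311, 308]  (not all equal)
t=5: [306, 306, 305, 308, 307, 306]  (not all equal)
t=6: [309, 308, 309, 308, 309, 308]  (not all equal)
t=7: [307, 307, 307, 308, 307, 307]  (not all equal)
t=8: [309, 308, 309, 308, 309, 308]  (not all equal)

Answer: never
Key observation: The state at step 6 reappears at step 8 — the system is in a cycle of period 2 from step 6 on.  No step 0..8 is synchronized, and the cycle repeats forever, so no step up to 80 (or ever) has all nodes equal.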